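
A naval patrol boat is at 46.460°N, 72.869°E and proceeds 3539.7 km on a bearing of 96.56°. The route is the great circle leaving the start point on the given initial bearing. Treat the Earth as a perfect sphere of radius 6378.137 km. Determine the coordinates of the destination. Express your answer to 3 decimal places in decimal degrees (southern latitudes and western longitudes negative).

latitude 35.074°, longitude 112.632°

δ = 3539.7/6378.137 = 0.554974 rad (31.7977°).
With φ₁ = 46.460° = 0.810880 rad and θ = 96.56° = 1.685290 rad:
Destination latitude: φ₂ = arcsin( sin φ₁ cos δ + cos φ₁ sin δ cos θ ) = arcsin(0.574630) = 35.074°.
Then Δλ = atan2(0.360599, 0.433369) = 0.694000 rad, from sin θ sin δ cos φ₁ over cos δ − sin φ₁ sin φ₂.
λ₂ = 72.869° + 39.763° = 112.632°.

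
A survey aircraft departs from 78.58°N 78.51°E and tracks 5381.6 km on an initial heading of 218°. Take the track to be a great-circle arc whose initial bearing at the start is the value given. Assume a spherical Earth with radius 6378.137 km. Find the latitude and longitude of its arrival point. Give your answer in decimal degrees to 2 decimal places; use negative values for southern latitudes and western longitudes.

latitude 32.34°, longitude 45.52°

δ = 5381.6/6378.137 = 0.843757 rad (48.3437°).
Start latitude φ₁ = 1.371480 rad; initial bearing θ = 3.804818 rad.
Destination latitude: φ₂ = arcsin( sin φ₁ cos δ + cos φ₁ sin δ cos θ ) = arcsin(0.534927) = 32.34°.
For the longitude increment, Δλ = atan2( sin θ sin δ cos φ₁, cos δ − sin φ₁ sin φ₂ ) = atan2(-0.091078, 0.140323) = -32.99°.
Hence λ₂ = 78.51° + -32.99° = 45.52°.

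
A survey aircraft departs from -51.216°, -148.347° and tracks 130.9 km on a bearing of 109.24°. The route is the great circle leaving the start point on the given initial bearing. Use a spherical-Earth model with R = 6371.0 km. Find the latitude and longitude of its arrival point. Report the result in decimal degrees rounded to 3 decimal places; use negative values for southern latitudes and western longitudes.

latitude -51.590°, longitude -146.558°

δ = 130.9/6371 = 0.020546 rad (1.1772°).
Start latitude φ₁ = -0.893888 rad; initial bearing θ = 1.906598 rad.
Destination latitude: φ₂ = arcsin( sin φ₁ cos δ + cos φ₁ sin δ cos θ ) = arcsin(-0.783589) = -51.590°.
Δλ = atan2( sin θ sin δ cos φ₁ , cos δ − sin φ₁ sin φ₂ ) = atan2(0.012150, 0.388971) = 0.031227 rad = 1.789°.
λ₂ = λ₁ + Δλ = -146.558°.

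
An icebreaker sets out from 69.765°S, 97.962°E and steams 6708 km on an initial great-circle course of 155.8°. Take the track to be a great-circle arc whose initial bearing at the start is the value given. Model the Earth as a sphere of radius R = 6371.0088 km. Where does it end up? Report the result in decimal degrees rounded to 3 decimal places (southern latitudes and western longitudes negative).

latitude -47.613°, longitude -113.931°

The arc subtends δ = 6708/6371.0088 = 1.052894 rad at the centre.
Start latitude φ₁ = -1.217629 rad; initial bearing θ = 2.719223 rad.
Destination latitude: φ₂ = arcsin( sin φ₁ cos δ + cos φ₁ sin δ cos θ ) = arcsin(-0.738609) = -47.613°.
Then Δλ = atan2(0.123188, -0.197965) = 2.584960 rad, from sin θ sin δ cos φ₁ over cos δ − sin φ₁ sin φ₂.
λ₂ = 97.962° + 148.107° = 246.069°, normalized to (−180°, 180°] → -113.931°.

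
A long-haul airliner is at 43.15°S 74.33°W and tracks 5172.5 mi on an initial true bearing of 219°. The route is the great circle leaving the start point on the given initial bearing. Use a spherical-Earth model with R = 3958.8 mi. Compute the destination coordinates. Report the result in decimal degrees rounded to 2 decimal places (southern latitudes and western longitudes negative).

The arc subtends δ = 5172.5/3958.8 = 1.306583 rad at the centre.
Converting: φ₁ = -0.753110 rad, θ = 3.822271 rad.
Destination latitude: φ₂ = arcsin( sin φ₁ cos δ + cos φ₁ sin δ cos θ ) = arcsin(-0.725907) = -46.54°.
For the longitude increment, Δλ = atan2( sin θ sin δ cos φ₁, cos δ − sin φ₁ sin φ₂ ) = atan2(-0.443198, -0.235306) = -117.97°.
λ₂ = -74.33° + -117.97° = -192.30°, normalized to (−180°, 180°] → 167.70°.

latitude -46.54°, longitude 167.70°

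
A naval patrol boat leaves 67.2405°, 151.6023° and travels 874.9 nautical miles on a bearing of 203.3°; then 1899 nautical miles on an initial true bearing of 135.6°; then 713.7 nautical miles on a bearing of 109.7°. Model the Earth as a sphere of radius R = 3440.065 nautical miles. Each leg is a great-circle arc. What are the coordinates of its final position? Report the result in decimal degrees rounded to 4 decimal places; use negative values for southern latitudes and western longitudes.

latitude 22.8938°, longitude 178.5562°

Apply the spherical direct solution leg by leg, carrying full precision between legs.
Leg 1: from (67.2405°, 151.6023°), δ = 874.9/3440.065 = 0.254327 rad, θ = 203.3° → φ = 53.4252°, λ = 141.9883°.
Leg 2: from (53.4252°, 141.9883°), δ = 1899/3440.065 = 0.552024 rad, θ = 135.6° → φ = 27.4216°, λ = 166.4041°.
Leg 3: from (27.4216°, 166.4041°), δ = 713.7/3440.065 = 0.207467 rad, θ = 109.7° → φ = 22.8938°, λ = 178.5562°.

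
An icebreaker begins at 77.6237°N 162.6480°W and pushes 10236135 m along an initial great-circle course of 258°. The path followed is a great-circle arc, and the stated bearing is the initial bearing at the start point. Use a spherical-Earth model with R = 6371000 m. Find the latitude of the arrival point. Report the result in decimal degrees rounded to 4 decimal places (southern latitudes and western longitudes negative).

latitude -4.5640°

The arc subtends δ = 10236135/6371000 = 1.606676 rad at the centre.
With φ₁ = 77.6237° = 1.354789 rad and θ = 258° = 4.502949 rad:
Destination latitude: φ₂ = arcsin( sin φ₁ cos δ + cos φ₁ sin δ cos θ ) = arcsin(-0.079572) = -4.5640°.
Then Δλ = atan2(-0.209513, 0.041850) = -1.373640 rad, from sin θ sin δ cos φ₁ over cos δ − sin φ₁ sin φ₂.
λ₂ = -162.6480° + -78.7038° = -241.3518°, normalized to (−180°, 180°] → 118.6482°.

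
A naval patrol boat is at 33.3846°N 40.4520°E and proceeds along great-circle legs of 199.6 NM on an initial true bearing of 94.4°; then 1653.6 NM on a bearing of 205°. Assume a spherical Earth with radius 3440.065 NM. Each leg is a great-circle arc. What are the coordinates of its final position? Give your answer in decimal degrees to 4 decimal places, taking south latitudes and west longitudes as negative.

Apply the spherical direct solution leg by leg, carrying full precision between legs.
Leg 1: from (33.3846°, 40.4520°), δ = 199.6/3440.065 = 0.058022 rad, θ = 94.4° → φ = 33.0667°, λ = 44.4082°.
Leg 2: from (33.0667°, 44.4082°), δ = 1653.6/3440.065 = 0.480689 rad, θ = 205° → φ = 7.6193°, λ = 33.0375°.

latitude 7.6193°, longitude 33.0375°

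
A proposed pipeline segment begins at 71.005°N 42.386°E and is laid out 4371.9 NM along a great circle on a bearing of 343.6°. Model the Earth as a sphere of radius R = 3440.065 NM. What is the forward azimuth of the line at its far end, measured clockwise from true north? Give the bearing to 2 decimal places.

final bearing 186.46°

Angular distance δ = d/R = 4371.9 / 3440.065 = 1.270877 rad.
Start latitude φ₁ = 1.239271 rad; initial bearing θ = 5.996951 rad.
Applying the spherical law of cosines for sides, sin φ₂ = sin φ₁ cos δ + cos φ₁ sin δ cos θ = 0.577660, so φ₂ = 35.286°.
Δλ = atan2( sin θ sin δ cos φ₁ , cos δ − sin φ₁ sin φ₂ ) = atan2(-0.087796, -0.250761) = -2.804814 rad = -160.704°.
λ₂ = 42.386° + -160.704° = -118.318°.
The forward bearing on arrival equals the back-azimuth from the destination plus 180°.
Back-azimuth from P₂ (35.29°, -118.32°) to P₁ (71.00°, 42.39°), with Δλ' = λ₁ − λ₂ = 160.70°: atan2( sin Δλ' cos φ₁ , cos φ₂ sin φ₁ − sin φ₂ cos φ₁ cos Δλ' ) = 6.46°.
Final bearing = (6.46° + 180°) mod 360° = 186.46°.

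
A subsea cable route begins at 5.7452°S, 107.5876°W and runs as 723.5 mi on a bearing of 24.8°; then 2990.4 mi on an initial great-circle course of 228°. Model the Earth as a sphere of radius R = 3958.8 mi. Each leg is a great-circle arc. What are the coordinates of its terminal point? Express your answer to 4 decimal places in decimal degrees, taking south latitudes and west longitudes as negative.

Apply the spherical direct solution leg by leg, carrying full precision between legs.
Leg 1: from (-5.7452°, -107.5876°), δ = 723.5/3958.8 = 0.182757 rad, θ = 24.8° → φ = 3.7679°, λ = -103.2061°.
Leg 2: from (3.7679°, -103.2061°), δ = 2990.4/3958.8 = 0.755380 rad, θ = 228° → φ = -24.1986°, λ = -137.1620°.

latitude -24.1986°, longitude -137.1620°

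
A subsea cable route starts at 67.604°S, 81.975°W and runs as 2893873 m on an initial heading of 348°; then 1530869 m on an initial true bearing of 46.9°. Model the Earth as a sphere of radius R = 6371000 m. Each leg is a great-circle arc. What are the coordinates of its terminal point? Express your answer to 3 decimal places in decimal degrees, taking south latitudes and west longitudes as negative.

Apply the spherical direct solution leg by leg, carrying full precision between legs.
Leg 1: from (-67.604°, -81.975°), δ = 2893873/6371000 = 0.454226 rad, θ = 348° → φ = -41.859°, λ = -89.011°.
Leg 2: from (-41.859°, -89.011°), δ = 1530869/6371000 = 0.240287 rad, θ = 46.9° → φ = -31.805°, λ = -77.212°.

latitude -31.805°, longitude -77.212°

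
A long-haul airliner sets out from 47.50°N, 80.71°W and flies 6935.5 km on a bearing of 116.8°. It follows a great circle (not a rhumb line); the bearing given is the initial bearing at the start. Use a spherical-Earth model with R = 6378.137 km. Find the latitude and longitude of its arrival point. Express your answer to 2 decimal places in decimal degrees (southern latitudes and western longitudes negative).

latitude 4.19°, longitude -28.30°

Angular distance δ = d/R = 6935.5 / 6378.137 = 1.087386 rad.
Converting: φ₁ = 0.829031 rad, θ = 2.038545 rad.
Destination latitude: φ₂ = arcsin( sin φ₁ cos δ + cos φ₁ sin δ cos θ ) = arcsin(0.072982) = 4.19°.
For the longitude increment, Δλ = atan2( sin θ sin δ cos φ₁, cos δ − sin φ₁ sin φ₂ ) = atan2(0.533925, 0.410993) = 52.41°.
Hence λ₂ = -80.71° + 52.41° = -28.30°.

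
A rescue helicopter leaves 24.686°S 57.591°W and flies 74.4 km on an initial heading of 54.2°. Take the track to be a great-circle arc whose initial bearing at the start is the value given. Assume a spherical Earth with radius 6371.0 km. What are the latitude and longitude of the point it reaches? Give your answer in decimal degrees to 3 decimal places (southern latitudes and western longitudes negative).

Central angle δ = d/R = 0.011678 rad.
Converting: φ₁ = -0.430852 rad, θ = 0.945968 rad.
sin φ₂ = sin φ₁ cos δ + cos φ₁ sin δ cos θ = (-0.417645)(0.999932) + (0.908610)(0.011678)(0.584958) = -0.411410
φ₂ = asin(-0.411410) = -0.424000 rad = -24.293°.
Δλ = atan2( sin θ sin δ cos φ₁ , cos δ − sin φ₁ sin φ₂ ) = atan2(0.008606, 0.828108) = 0.010392 rad = 0.595°.
λ₂ = λ₁ + Δλ = -56.996°.

latitude -24.293°, longitude -56.996°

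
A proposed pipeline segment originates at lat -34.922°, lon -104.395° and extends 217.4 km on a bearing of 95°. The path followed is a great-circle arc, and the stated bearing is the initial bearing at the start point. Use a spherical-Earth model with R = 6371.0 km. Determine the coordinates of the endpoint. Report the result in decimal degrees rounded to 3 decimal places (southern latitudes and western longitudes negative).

latitude -35.069°, longitude -102.015°

The arc subtends δ = 217.4/6371 = 0.034123 rad at the centre.
Converting: φ₁ = -0.609504 rad, θ = 1.658063 rad.
sin φ₂ = sin φ₁ cos δ + cos φ₁ sin δ cos θ = (-0.572461)(0.999418) + (0.819932)(0.034117)(-0.087156) = -0.574566
φ₂ = asin(-0.574566) = -0.612073 rad = -35.069°.
Then Δλ = atan2(0.027867, 0.670502) = 0.041537 rad, from sin θ sin δ cos φ₁ over cos δ − sin φ₁ sin φ₂.
Hence λ₂ = -104.395° + 2.380° = -102.015°.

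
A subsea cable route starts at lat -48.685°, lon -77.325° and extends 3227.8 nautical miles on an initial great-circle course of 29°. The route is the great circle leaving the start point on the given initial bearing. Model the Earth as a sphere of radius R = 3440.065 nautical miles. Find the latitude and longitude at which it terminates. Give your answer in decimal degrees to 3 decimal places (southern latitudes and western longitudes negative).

latitude 1.244°, longitude -54.301°

δ = 3227.8/3440.065 = 0.938296 rad (53.7604°).
With φ₁ = -48.685° = -0.849714 rad and θ = 29° = 0.506145 rad:
Destination latitude: φ₂ = arcsin( sin φ₁ cos δ + cos φ₁ sin δ cos θ ) = arcsin(0.021704) = 1.244°.
For the longitude increment, Δλ = atan2( sin θ sin δ cos φ₁, cos δ − sin φ₁ sin φ₂ ) = atan2(0.258154, 0.607465) = 23.024°.
Hence λ₂ = -77.325° + 23.024° = -54.301°.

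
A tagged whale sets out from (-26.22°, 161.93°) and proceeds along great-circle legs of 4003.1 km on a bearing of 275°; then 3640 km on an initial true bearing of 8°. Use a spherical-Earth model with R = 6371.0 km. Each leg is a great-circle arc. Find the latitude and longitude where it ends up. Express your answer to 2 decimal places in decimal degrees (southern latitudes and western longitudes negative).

latitude 14.29°, longitude 128.34°

Apply the spherical direct solution leg by leg, carrying full precision between legs.
Leg 1: from (-26.22°, 161.93°), δ = 4003.1/6371 = 0.628332 rad, θ = 275° → φ = -18.15°, λ = 123.89°.
Leg 2: from (-18.15°, 123.89°), δ = 3640/6371 = 0.571339 rad, θ = 8° → φ = 14.29°, λ = 128.34°.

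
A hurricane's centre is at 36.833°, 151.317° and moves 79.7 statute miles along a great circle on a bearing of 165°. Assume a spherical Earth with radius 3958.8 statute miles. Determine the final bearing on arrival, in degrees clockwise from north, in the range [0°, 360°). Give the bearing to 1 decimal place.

The arc subtends δ = 79.7/3958.8 = 0.020132 rad at the centre.
Start latitude φ₁ = 0.642857 rad; initial bearing θ = 2.879793 rad.
Destination latitude: φ₂ = arcsin( sin φ₁ cos δ + cos φ₁ sin δ cos θ ) = arcsin(0.583800) = 35.718°.
Δλ = atan2( sin θ sin δ cos φ₁ , cos δ − sin φ₁ sin φ₂ ) = atan2(0.004170, 0.649818) = 0.006417 rad = 0.368°.
Hence λ₂ = 151.317° + 0.368° = 151.685°.
The forward bearing on arrival equals the back-azimuth from the destination plus 180°.
Back-azimuth from P₂ (35.7°, 151.7°) to P₁ (36.8°, 151.3°), with Δλ' = λ₁ − λ₂ = -0.4°: atan2( sin Δλ' cos φ₁ , cos φ₂ sin φ₁ − sin φ₂ cos φ₁ cos Δλ' ) = 345.2°.
Final bearing = (345.2° + 180°) mod 360° = 165.2°.

final bearing 165.2°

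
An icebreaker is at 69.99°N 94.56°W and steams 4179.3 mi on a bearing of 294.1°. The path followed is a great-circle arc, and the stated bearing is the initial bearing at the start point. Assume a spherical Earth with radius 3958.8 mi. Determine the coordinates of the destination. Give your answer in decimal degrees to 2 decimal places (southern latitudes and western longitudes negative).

Angular distance δ = d/R = 4179.3 / 3958.8 = 1.055699 rad.
Start latitude φ₁ = 1.221556 rad; initial bearing θ = 5.133013 rad.
sin φ₂ = sin φ₁ cos δ + cos φ₁ sin δ cos θ = (0.939633)(0.492620) + (0.342184)(0.870245)(0.408330) = 0.584476
φ₂ = asin(0.584476) = 0.624234 rad = 35.77°.
For the longitude increment, Δλ = atan2( sin θ sin δ cos φ₁, cos δ − sin φ₁ sin φ₂ ) = atan2(-0.271827, -0.056573) = -101.76°.
λ₂ = -94.56° + -101.76° = -196.32°, normalized to (−180°, 180°] → 163.68°.

latitude 35.77°, longitude 163.68°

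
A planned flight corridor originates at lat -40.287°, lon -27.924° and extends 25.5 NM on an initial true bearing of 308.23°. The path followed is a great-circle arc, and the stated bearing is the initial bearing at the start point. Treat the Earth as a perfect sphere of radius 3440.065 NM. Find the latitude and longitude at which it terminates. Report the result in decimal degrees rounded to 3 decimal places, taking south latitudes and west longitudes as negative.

latitude -40.023°, longitude -28.360°

Central angle δ = d/R = 0.007413 rad.
With φ₁ = -40.287° = -0.703141 rad and θ = 308.23° = 5.379628 rad:
Destination latitude: φ₂ = arcsin( sin φ₁ cos δ + cos φ₁ sin δ cos θ ) = arcsin(-0.643100) = -40.023°.
Δλ = atan2( sin θ sin δ cos φ₁ , cos δ − sin φ₁ sin φ₂ ) = atan2(-0.004442, 0.584133) = -0.007604 rad = -0.436°.
Hence λ₂ = -27.924° + -0.436° = -28.360°.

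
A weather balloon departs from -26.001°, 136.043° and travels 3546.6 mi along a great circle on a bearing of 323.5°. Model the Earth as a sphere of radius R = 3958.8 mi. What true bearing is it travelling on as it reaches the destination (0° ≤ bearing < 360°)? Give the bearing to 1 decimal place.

final bearing 326.0°

The arc subtends δ = 3546.6/3958.8 = 0.895878 rad at the centre.
Converting: φ₁ = -0.453803 rad, θ = 5.646140 rad.
sin φ₂ = sin φ₁ cos δ + cos φ₁ sin δ cos θ = (-0.438387)(0.624834) + (0.898786)(0.780758)(0.803857) = 0.290175
φ₂ = asin(0.290175) = 0.294410 rad = 16.868°.
Δλ = atan2( sin θ sin δ cos φ₁ , cos δ − sin φ₁ sin φ₂ ) = atan2(-0.417408, 0.752043) = -0.506698 rad = -29.032°.
λ₂ = 136.043° + -29.032° = 107.011°.
The forward bearing on arrival equals the back-azimuth from the destination plus 180°.
Back-azimuth from P₂ (16.9°, 107.0°) to P₁ (-26.0°, 136.0°), with Δλ' = λ₁ − λ₂ = 29.0°: atan2( sin Δλ' cos φ₁ , cos φ₂ sin φ₁ − sin φ₂ cos φ₁ cos Δλ' ) = 146.0°.
Final bearing = (146.0° + 180°) mod 360° = 326.0°.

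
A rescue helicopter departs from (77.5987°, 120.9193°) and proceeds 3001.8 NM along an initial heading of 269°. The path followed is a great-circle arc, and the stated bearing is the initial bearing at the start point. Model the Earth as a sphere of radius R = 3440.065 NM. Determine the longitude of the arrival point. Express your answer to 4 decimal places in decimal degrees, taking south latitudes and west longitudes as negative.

The arc subtends δ = 3001.8/3440.065 = 0.872600 rad at the centre.
With φ₁ = 77.5987° = 1.354353 rad and θ = 269° = 4.694936 rad:
sin φ₂ = sin φ₁ cos δ + cos φ₁ sin δ cos θ = (0.976667)(0.642837) + (0.214757)(0.766003)(-0.017452) = 0.624967
φ₂ = asin(0.624967) = 0.675090 rad = 38.6798°.
For the longitude increment, Δλ = atan2( sin θ sin δ cos φ₁, cos δ − sin φ₁ sin φ₂ ) = atan2(-0.164480, 0.032452) = -78.8388°.
λ₂ = 120.9193° + -78.8388° = 42.0805°.

longitude 42.0805°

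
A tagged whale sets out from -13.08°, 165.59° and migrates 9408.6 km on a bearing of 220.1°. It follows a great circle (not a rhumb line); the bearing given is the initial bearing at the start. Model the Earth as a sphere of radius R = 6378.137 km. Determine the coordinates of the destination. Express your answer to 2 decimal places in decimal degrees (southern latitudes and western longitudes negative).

Angular distance δ = d/R = 9408.6 / 6378.137 = 1.475133 rad.
Start latitude φ₁ = -0.228289 rad; initial bearing θ = 3.841470 rad.
sin φ₂ = sin φ₁ cos δ + cos φ₁ sin δ cos θ = (-0.226311)(0.095518) + (0.974055)(0.995428)(-0.764921) = -0.763286
φ₂ = asin(-0.763286) = -0.868383 rad = -49.75°.
Then Δλ = atan2(-0.624543, -0.077223) = -1.693818 rad, from sin θ sin δ cos φ₁ over cos δ − sin φ₁ sin φ₂.
Hence λ₂ = 165.59° + -97.05° = 68.54°.

latitude -49.75°, longitude 68.54°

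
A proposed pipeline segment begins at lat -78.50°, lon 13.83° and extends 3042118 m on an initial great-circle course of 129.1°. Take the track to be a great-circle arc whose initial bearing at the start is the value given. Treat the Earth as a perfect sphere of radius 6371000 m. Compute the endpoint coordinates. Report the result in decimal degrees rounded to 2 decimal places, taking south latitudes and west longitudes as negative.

Angular distance δ = d/R = 3042118 / 6371000 = 0.477495 rad.
Start latitude φ₁ = -1.370083 rad; initial bearing θ = 2.253220 rad.
Destination latitude: φ₂ = arcsin( sin φ₁ cos δ + cos φ₁ sin δ cos θ ) = arcsin(-0.928102) = -68.14°.
Then Δλ = atan2(0.071102, -0.021321) = 1.862131 rad, from sin θ sin δ cos φ₁ over cos δ − sin φ₁ sin φ₂.
λ₂ = λ₁ + Δλ = 120.52°.

latitude -68.14°, longitude 120.52°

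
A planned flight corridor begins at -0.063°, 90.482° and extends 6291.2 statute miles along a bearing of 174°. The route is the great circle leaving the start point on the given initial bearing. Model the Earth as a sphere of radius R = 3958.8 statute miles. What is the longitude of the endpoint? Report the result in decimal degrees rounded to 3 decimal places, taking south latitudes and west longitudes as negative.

longitude -168.968°

The arc subtends δ = 6291.2/3958.8 = 1.589168 rad at the centre.
Start latitude φ₁ = -0.001100 rad; initial bearing θ = 3.036873 rad.
Destination latitude: φ₂ = arcsin( sin φ₁ cos δ + cos φ₁ sin δ cos θ ) = arcsin(-0.994333) = -83.897°.
For the longitude increment, Δλ = atan2( sin θ sin δ cos φ₁, cos δ − sin φ₁ sin φ₂ ) = atan2(0.104511, -0.019464) = 100.550°.
λ₂ = 90.482° + 100.550° = 191.032°, normalized to (−180°, 180°] → -168.968°.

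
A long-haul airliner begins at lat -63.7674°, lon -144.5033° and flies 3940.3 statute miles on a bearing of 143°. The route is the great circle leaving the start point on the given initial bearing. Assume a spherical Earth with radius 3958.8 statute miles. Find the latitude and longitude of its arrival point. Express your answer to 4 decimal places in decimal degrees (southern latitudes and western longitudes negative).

δ = 3940.3/3958.8 = 0.995327 rad (57.0280°).
Start latitude φ₁ = -1.112951 rad; initial bearing θ = 2.495821 rad.
Applying the spherical law of cosines for sides, sin φ₂ = sin φ₁ cos δ + cos φ₁ sin δ cos θ = -0.784330, so φ₂ = -51.6588°.
Δλ = atan2( sin θ sin δ cos φ₁ , cos δ − sin φ₁ sin φ₂ ) = atan2(0.223167, -0.159321) = 2.190795 rad = 125.5233°.
λ₂ = -144.5033° + 125.5233° = -18.9800°.

latitude -51.6588°, longitude -18.9800°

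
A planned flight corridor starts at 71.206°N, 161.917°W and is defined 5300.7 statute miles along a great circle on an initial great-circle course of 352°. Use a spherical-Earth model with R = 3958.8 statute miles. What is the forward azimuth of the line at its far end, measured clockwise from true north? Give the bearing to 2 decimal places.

The arc subtends δ = 5300.7/3958.8 = 1.338966 rad at the centre.
Start latitude φ₁ = 1.242779 rad; initial bearing θ = 6.143559 rad.
Destination latitude: φ₂ = arcsin( sin φ₁ cos δ + cos φ₁ sin δ cos θ ) = arcsin(0.528005) = 31.871°.
Δλ = atan2( sin θ sin δ cos φ₁ , cos δ − sin φ₁ sin φ₂ ) = atan2(-0.043637, -0.270095) = -2.981413 rad = -170.822°.
λ₂ = -161.917° + -170.822° = -332.739°, normalized to (−180°, 180°] → 27.261°.
The forward bearing on arrival equals the back-azimuth from the destination plus 180°.
Back-azimuth from P₂ (31.87°, 27.26°) to P₁ (71.21°, -161.92°), with Δλ' = λ₁ − λ₂ = -189.18°: atan2( sin Δλ' cos φ₁ , cos φ₂ sin φ₁ − sin φ₂ cos φ₁ cos Δλ' ) = 3.03°.
Final bearing = (3.03° + 180°) mod 360° = 183.03°.

final bearing 183.03°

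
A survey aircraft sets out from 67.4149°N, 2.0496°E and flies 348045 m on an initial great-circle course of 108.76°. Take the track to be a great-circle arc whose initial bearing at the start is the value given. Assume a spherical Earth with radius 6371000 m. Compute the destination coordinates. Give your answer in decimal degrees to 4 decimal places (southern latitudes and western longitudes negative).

Angular distance δ = d/R = 348045 / 6371000 = 0.054630 rad.
Converting: φ₁ = 1.176612 rad, θ = 1.898220 rad.
Applying the spherical law of cosines for sides, sin φ₂ = sin φ₁ cos δ + cos φ₁ sin δ cos θ = 0.915189, so φ₂ = 66.2325°.
Then Δλ = atan2(0.019856, 0.153505) = 0.128638 rad, from sin θ sin δ cos φ₁ over cos δ − sin φ₁ sin φ₂.
λ₂ = λ₁ + Δλ = 9.4200°.

latitude 66.2325°, longitude 9.4200°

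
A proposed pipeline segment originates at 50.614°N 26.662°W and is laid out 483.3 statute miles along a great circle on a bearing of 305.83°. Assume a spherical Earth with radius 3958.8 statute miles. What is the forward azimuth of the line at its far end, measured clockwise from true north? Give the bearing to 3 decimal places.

final bearing 298.088°

δ = 483.3/3958.8 = 0.122082 rad (6.9948°).
Converting: φ₁ = 0.883381 rad, θ = 5.337740 rad.
Destination latitude: φ₂ = arcsin( sin φ₁ cos δ + cos φ₁ sin δ cos θ ) = arcsin(0.812371) = 54.328°.
Then Δλ = atan2(-0.062651, 0.364685) = -0.170133 rad, from sin θ sin δ cos φ₁ over cos δ − sin φ₁ sin φ₂.
Hence λ₂ = -26.662° + -9.748° = -36.410°.
The forward bearing on arrival equals the back-azimuth from the destination plus 180°.
Back-azimuth from P₂ (54.328°, -36.410°) to P₁ (50.614°, -26.662°), with Δλ' = λ₁ − λ₂ = 9.748°: atan2( sin Δλ' cos φ₁ , cos φ₂ sin φ₁ − sin φ₂ cos φ₁ cos Δλ' ) = 118.088°.
Final bearing = (118.088° + 180°) mod 360° = 298.088°.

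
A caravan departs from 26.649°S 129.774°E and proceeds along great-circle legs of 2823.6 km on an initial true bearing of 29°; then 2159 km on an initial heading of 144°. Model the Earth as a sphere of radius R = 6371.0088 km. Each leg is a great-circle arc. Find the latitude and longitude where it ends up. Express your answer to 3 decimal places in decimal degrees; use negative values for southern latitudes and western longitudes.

latitude -19.528°, longitude 153.769°

Apply the spherical direct solution leg by leg, carrying full precision between legs.
Leg 1: from (-26.649°, 129.774°), δ = 2823.6/6371.0088 = 0.443195 rad, θ = 29° → φ = -4.012°, λ = 141.803°.
Leg 2: from (-4.012°, 141.803°), δ = 2159/6371.0088 = 0.338879 rad, θ = 144° → φ = -19.528°, λ = 153.769°.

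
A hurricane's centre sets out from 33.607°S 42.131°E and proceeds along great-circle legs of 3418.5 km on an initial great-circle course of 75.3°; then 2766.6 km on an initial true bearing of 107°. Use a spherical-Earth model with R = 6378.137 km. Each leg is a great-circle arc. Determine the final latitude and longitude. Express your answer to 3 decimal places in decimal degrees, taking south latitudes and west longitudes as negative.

Apply the spherical direct solution leg by leg, carrying full precision between legs.
Leg 1: from (-33.607°, 42.131°), δ = 3418.5/6378.137 = 0.535972 rad, θ = 75.3° → φ = -21.589°, λ = 74.220°.
Leg 2: from (-21.589°, 74.220°), δ = 2766.6/6378.137 = 0.433763 rad, θ = 107° → φ = -26.624°, λ = 100.937°.

latitude -26.624°, longitude 100.937°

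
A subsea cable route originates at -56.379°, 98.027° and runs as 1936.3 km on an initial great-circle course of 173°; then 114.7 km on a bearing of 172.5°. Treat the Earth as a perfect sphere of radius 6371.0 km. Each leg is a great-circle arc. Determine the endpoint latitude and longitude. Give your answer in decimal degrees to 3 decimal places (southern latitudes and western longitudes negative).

Apply the spherical direct solution leg by leg, carrying full precision between legs.
Leg 1: from (-56.379°, 98.027°), δ = 1936.3/6371 = 0.303924 rad, θ = 173° → φ = -73.541°, λ = 105.423°.
Leg 2: from (-73.541°, 105.423°), δ = 114.7/6371 = 0.018003 rad, θ = 172.5° → φ = -74.563°, λ = 105.929°.

latitude -74.563°, longitude 105.929°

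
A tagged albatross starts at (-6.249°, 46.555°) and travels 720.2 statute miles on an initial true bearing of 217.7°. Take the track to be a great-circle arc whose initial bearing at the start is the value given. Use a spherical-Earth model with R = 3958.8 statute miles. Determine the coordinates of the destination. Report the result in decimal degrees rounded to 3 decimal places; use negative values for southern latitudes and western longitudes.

Central angle δ = d/R = 0.181924 rad.
Start latitude φ₁ = -0.109066 rad; initial bearing θ = 3.799582 rad.
Applying the spherical law of cosines for sides, sin φ₂ = sin φ₁ cos δ + cos φ₁ sin δ cos θ = -0.249352, so φ₂ = -14.439°.
For the longitude increment, Δλ = atan2( sin θ sin δ cos φ₁, cos δ − sin φ₁ sin φ₂ ) = atan2(-0.109981, 0.956356) = -6.560°.
λ₂ = 46.555° + -6.560° = 39.995°.

latitude -14.439°, longitude 39.995°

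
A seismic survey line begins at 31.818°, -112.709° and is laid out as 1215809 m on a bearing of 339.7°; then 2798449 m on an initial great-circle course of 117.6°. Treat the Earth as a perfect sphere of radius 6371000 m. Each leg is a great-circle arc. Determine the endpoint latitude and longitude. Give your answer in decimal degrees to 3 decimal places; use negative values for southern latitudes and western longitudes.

Apply the spherical direct solution leg by leg, carrying full precision between legs.
Leg 1: from (31.818°, -112.709°), δ = 1215809/6371000 = 0.190835 rad, θ = 339.7° → φ = 41.976°, λ = -117.787°.
Leg 2: from (41.976°, -117.787°), δ = 2798449/6371000 = 0.439248 rad, θ = 117.6° → φ = 27.313°, λ = -92.690°.

latitude 27.313°, longitude -92.690°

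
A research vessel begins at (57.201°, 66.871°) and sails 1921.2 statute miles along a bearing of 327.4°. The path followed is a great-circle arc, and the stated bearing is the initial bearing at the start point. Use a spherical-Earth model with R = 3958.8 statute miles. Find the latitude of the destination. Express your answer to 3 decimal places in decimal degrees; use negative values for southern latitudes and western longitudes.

latitude 73.018°

Central angle δ = d/R = 0.485299 rad.
Converting: φ₁ = 0.998346 rad, θ = 5.714208 rad.
Destination latitude: φ₂ = arcsin( sin φ₁ cos δ + cos φ₁ sin δ cos θ ) = arcsin(0.956395) = 73.018°.
For the longitude increment, Δλ = atan2( sin θ sin δ cos φ₁, cos δ − sin φ₁ sin φ₂ ) = atan2(-0.136139, 0.080613) = -59.369°.
λ₂ = 66.871° + -59.369° = 7.502°.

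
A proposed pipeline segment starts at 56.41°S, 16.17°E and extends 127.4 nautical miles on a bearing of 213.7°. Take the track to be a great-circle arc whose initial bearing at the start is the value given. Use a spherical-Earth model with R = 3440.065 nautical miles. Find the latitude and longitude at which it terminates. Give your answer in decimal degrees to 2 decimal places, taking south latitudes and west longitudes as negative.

latitude -58.16°, longitude 13.94°

Central angle δ = d/R = 0.037034 rad.
Start latitude φ₁ = -0.984540 rad; initial bearing θ = 3.729769 rad.
sin φ₂ = sin φ₁ cos δ + cos φ₁ sin δ cos θ = (-0.833018)(0.999314) + (0.553246)(0.037026)(-0.831954) = -0.849489
φ₂ = asin(-0.849489) = -1.015015 rad = -58.16°.
Then Δλ = atan2(-0.011366, 0.291675) = -0.038947 rad, from sin θ sin δ cos φ₁ over cos δ − sin φ₁ sin φ₂.
Hence λ₂ = 16.17° + -2.23° = 13.94°.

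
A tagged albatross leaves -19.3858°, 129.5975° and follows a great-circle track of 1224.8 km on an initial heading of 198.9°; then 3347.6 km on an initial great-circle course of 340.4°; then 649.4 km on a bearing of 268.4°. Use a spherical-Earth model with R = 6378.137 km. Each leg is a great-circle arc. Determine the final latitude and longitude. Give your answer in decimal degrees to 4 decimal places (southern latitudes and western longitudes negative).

Apply the spherical direct solution leg by leg, carrying full precision between legs.
Leg 1: from (-19.3858°, 129.5975°), δ = 1224.8/6378.137 = 0.192031 rad, θ = 198.9° → φ = -29.7458°, λ = 125.5144°.
Leg 2: from (-29.7458°, 125.5144°), δ = 3347.6/6378.137 = 0.524855 rad, θ = 340.4° → φ = -1.1182°, λ = 115.8357°.
Leg 3: from (-1.1182°, 115.8357°), δ = 649.4/6378.137 = 0.101817 rad, θ = 268.4° → φ = -1.2750°, λ = 110.0029°.

latitude -1.2750°, longitude 110.0029°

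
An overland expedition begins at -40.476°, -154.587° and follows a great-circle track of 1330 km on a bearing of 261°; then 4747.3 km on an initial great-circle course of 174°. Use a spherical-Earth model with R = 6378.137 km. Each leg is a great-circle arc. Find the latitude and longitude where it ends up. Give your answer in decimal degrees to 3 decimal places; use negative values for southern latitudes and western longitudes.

latitude -82.565°, longitude -137.199°

Apply the spherical direct solution leg by leg, carrying full precision between legs.
Leg 1: from (-40.476°, -154.587°), δ = 1330/6378.137 = 0.208525 rad, θ = 261° → φ = -41.277°, λ = -170.374°.
Leg 2: from (-41.277°, -170.374°), δ = 4747.3/6378.137 = 0.744308 rad, θ = 174° → φ = -82.565°, λ = -137.199°.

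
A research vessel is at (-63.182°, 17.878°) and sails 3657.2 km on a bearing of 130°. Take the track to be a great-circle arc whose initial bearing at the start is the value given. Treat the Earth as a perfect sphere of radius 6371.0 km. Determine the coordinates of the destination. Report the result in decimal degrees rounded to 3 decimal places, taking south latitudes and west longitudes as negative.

latitude -65.077°, longitude 98.683°

The arc subtends δ = 3657.2/6371 = 0.574039 rad at the centre.
Converting: φ₁ = -1.102734 rad, θ = 2.268928 rad.
Destination latitude: φ₂ = arcsin( sin φ₁ cos δ + cos φ₁ sin δ cos θ ) = arcsin(-0.906876) = -65.077°.
Then Δλ = atan2(0.187674, 0.030379) = 1.410319 rad, from sin θ sin δ cos φ₁ over cos δ − sin φ₁ sin φ₂.
λ₂ = 17.878° + 80.805° = 98.683°.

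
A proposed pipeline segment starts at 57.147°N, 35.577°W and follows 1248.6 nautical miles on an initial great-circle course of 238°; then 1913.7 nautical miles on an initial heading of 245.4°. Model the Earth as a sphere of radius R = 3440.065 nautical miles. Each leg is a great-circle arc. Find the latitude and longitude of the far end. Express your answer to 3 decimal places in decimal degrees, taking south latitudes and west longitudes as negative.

latitude 24.818°, longitude -91.866°

Apply the spherical direct solution leg by leg, carrying full precision between legs.
Leg 1: from (57.147°, -35.577°), δ = 1248.6/3440.065 = 0.362958 rad, θ = 238° → φ = 43.100°, λ = -59.930°.
Leg 2: from (43.100°, -59.930°), δ = 1913.7/3440.065 = 0.556298 rad, θ = 245.4° → φ = 24.818°, λ = -91.866°.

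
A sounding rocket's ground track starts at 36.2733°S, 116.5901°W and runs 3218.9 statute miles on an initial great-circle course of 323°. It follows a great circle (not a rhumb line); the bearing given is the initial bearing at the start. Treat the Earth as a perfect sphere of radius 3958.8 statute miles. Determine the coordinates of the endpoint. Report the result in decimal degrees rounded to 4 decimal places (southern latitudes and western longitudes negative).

δ = 3218.9/3958.8 = 0.813100 rad (46.5872°).
With φ₁ = -36.2733° = -0.633089 rad and θ = 323° = 5.637413 rad:
sin φ₂ = sin φ₁ cos δ + cos φ₁ sin δ cos θ = (-0.591638)(0.687250) + (0.806204)(0.726421)(0.798636) = 0.061113
φ₂ = asin(0.061113) = 0.061151 rad = 3.5037°.
For the longitude increment, Δλ = atan2( sin θ sin δ cos φ₁, cos δ − sin φ₁ sin φ₂ ) = atan2(-0.352449, 0.723407) = -25.9757°.
λ₂ = -116.5901° + -25.9757° = -142.5658°.

latitude 3.5037°, longitude -142.5658°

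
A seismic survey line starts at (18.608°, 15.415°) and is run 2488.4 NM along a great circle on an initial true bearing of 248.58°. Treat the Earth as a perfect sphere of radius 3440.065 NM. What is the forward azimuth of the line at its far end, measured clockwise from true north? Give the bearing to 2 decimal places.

Central angle δ = d/R = 0.723358 rad.
With φ₁ = 18.608° = 0.324771 rad and θ = 248.58° = 4.338539 rad:
Applying the spherical law of cosines for sides, sin φ₂ = sin φ₁ cos δ + cos φ₁ sin δ cos θ = 0.010094, so φ₂ = 0.578°.
For the longitude increment, Δλ = atan2( sin θ sin δ cos φ₁, cos δ − sin φ₁ sin φ₂ ) = atan2(-0.583975, 0.746366) = -38.040°.
λ₂ = 15.415° + -38.040° = -22.625°.
The forward bearing on arrival equals the back-azimuth from the destination plus 180°.
Back-azimuth from P₂ (0.58°, -22.63°) to P₁ (18.61°, 15.41°), with Δλ' = λ₁ − λ₂ = 38.04°: atan2( sin Δλ' cos φ₁ , cos φ₂ sin φ₁ − sin φ₂ cos φ₁ cos Δλ' ) = 61.92°.
Final bearing = (61.92° + 180°) mod 360° = 241.92°.

final bearing 241.92°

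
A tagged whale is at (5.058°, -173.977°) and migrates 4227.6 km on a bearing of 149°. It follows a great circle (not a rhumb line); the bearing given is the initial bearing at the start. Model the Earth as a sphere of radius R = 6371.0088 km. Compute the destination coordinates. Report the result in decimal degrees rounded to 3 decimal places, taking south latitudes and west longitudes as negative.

Central angle δ = d/R = 0.663568 rad.
Start latitude φ₁ = 0.088279 rad; initial bearing θ = 2.600541 rad.
Destination latitude: φ₂ = arcsin( sin φ₁ cos δ + cos φ₁ sin δ cos θ ) = arcsin(-0.456445) = -27.158°.
Then Δλ = atan2(0.315993, 0.828041) = 0.364558 rad, from sin θ sin δ cos φ₁ over cos δ − sin φ₁ sin φ₂.
λ₂ = λ₁ + Δλ = -153.089°.

latitude -27.158°, longitude -153.089°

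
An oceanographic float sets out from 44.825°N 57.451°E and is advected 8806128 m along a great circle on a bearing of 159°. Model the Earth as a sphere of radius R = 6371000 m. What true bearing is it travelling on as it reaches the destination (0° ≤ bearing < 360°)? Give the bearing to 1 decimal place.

δ = 8806128/6371000 = 1.382221 rad (79.1954°).
Converting: φ₁ = 0.782344 rad, θ = 2.775074 rad.
Destination latitude: φ₂ = arcsin( sin φ₁ cos δ + cos φ₁ sin δ cos θ ) = arcsin(-0.518267) = -31.216°.
For the longitude increment, Δλ = atan2( sin θ sin δ cos φ₁, cos δ − sin φ₁ sin φ₂ ) = atan2(0.249671, 0.552809) = 24.306°.
λ₂ = 57.451° + 24.306° = 81.757°.
The forward bearing on arrival equals the back-azimuth from the destination plus 180°.
Back-azimuth from P₂ (-31.2°, 81.8°) to P₁ (44.8°, 57.5°), with Δλ' = λ₁ − λ₂ = -24.3°: atan2( sin Δλ' cos φ₁ , cos φ₂ sin φ₁ − sin φ₂ cos φ₁ cos Δλ' ) = 342.7°.
Final bearing = (342.7° + 180°) mod 360° = 162.7°.

final bearing 162.7°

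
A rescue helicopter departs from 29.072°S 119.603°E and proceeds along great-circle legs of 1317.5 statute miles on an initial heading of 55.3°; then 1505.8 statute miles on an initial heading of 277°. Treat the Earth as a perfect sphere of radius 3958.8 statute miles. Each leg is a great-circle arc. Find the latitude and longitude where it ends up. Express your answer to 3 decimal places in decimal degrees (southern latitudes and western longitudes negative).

latitude -13.432°, longitude 113.675°

Apply the spherical direct solution leg by leg, carrying full precision between legs.
Leg 1: from (-29.072°, 119.603°), δ = 1317.5/3958.8 = 0.332803 rad, θ = 55.3° → φ = -17.259°, λ = 135.938°.
Leg 2: from (-17.259°, 135.938°), δ = 1505.8/3958.8 = 0.380368 rad, θ = 277° → φ = -13.432°, λ = 113.675°.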